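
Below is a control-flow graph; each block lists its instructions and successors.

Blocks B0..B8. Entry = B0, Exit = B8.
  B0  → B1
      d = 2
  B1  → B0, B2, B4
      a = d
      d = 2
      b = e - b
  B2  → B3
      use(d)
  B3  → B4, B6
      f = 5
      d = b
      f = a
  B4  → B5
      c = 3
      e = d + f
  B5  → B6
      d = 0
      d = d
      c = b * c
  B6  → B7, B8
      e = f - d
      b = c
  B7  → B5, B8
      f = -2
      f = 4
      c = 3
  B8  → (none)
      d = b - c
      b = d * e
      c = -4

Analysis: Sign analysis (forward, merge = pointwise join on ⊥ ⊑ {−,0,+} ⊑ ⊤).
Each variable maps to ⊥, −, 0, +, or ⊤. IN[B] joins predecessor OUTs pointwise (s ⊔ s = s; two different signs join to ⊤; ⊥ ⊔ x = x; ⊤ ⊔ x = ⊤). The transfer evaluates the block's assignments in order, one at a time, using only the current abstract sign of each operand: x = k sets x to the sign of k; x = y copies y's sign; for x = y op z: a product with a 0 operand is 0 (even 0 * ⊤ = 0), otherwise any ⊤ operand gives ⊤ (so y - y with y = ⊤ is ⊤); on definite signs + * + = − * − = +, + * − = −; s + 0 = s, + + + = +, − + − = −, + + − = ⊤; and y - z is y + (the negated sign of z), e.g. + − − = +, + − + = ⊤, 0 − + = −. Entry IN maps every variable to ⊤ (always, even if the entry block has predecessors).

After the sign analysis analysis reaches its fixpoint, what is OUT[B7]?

Answer: {a: +, b: ⊤, c: +, d: ⊤, e: ⊤, f: +}

Working:
Converged values:
  B0: | IN=(all ⊤) | OUT={d:+; rest ⊤}
  B1: | IN={d:+; rest ⊤} | OUT={a:+, d:+; rest ⊤}
  B2: | IN={a:+, d:+; rest ⊤} | OUT={a:+, d:+; rest ⊤}
  B3: | IN={a:+, d:+; rest ⊤} | OUT={a:+, f:+; rest ⊤}
  B4: | IN={a:+; rest ⊤} | OUT={a:+, c:+; rest ⊤}
  B5: | IN={a:+, c:+; rest ⊤} | OUT={a:+, d:0; rest ⊤}
  B6: | IN={a:+; rest ⊤} | OUT={a:+; rest ⊤}
  B7: | IN={a:+; rest ⊤} | OUT={a:+, c:+, f:+; rest ⊤}
  B8: | IN={a:+; rest ⊤} | OUT={a:+, c:-; rest ⊤}

Merge at B7: IN[B7] = OUT[B6] = {a: +, b: ⊤, c: ⊤, d: ⊤, e: ⊤, f: ⊤}
Applying B7's transfer function to that IN value gives OUT[B7] (row B7 above).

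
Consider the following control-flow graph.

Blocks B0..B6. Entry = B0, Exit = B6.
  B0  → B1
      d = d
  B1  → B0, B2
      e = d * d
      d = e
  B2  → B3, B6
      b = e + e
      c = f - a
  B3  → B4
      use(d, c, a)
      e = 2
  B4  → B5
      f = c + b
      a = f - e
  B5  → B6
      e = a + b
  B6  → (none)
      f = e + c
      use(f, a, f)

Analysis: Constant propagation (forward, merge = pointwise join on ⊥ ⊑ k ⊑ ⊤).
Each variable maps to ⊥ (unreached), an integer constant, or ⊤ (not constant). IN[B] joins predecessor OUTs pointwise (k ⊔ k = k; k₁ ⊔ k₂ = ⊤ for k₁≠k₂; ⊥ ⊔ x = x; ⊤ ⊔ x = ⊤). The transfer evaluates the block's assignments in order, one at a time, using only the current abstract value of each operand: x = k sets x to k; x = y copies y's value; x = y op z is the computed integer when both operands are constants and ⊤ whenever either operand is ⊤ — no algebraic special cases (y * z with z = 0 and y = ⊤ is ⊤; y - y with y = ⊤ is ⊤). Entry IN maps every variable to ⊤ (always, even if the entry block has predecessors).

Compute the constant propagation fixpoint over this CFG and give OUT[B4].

Answer: {a: ⊤, b: ⊤, c: ⊤, d: ⊤, e: 2, f: ⊤}

Derivation:
Per-block solution:
  B0: | IN=(all ⊤) | OUT=(all ⊤)
  B1: | IN=(all ⊤) | OUT=(all ⊤)
  B2: | IN=(all ⊤) | OUT=(all ⊤)
  B3: | IN=(all ⊤) | OUT={e:2; rest ⊤}
  B4: | IN={e:2; rest ⊤} | OUT={e:2; rest ⊤}
  B5: | IN={e:2; rest ⊤} | OUT=(all ⊤)
  B6: | IN=(all ⊤) | OUT=(all ⊤)

Merge at B4: IN[B4] = OUT[B3] = {a: ⊤, b: ⊤, c: ⊤, d: ⊤, e: 2, f: ⊤}
Applying B4's transfer function to that IN value gives OUT[B4] (row B4 above).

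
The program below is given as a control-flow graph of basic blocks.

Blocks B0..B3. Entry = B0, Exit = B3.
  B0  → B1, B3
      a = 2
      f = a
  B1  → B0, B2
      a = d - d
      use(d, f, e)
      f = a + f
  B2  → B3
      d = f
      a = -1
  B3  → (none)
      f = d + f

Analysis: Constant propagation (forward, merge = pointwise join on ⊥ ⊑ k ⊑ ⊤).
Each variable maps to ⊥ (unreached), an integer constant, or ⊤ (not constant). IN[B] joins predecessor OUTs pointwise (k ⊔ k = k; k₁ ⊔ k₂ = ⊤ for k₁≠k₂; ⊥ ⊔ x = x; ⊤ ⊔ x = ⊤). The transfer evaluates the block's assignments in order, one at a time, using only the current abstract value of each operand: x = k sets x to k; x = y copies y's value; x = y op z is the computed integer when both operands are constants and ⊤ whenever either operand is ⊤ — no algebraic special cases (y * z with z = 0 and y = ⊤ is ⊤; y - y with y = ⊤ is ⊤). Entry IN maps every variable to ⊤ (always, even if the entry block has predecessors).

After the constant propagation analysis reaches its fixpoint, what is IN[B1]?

Answer: {a: 2, b: ⊤, c: ⊤, d: ⊤, e: ⊤, f: 2}

Working:
Converged values:
  B0:  IN=(all ⊤)  OUT={a:2, f:2; rest ⊤}
  B1:  IN={a:2, f:2; rest ⊤}  OUT=(all ⊤)
  B2:  IN=(all ⊤)  OUT={a:-1; rest ⊤}
  B3:  IN=(all ⊤)  OUT=(all ⊤)

Merge at B1: IN[B1] = OUT[B0] = {a: 2, b: ⊤, c: ⊤, d: ⊤, e: ⊤, f: 2}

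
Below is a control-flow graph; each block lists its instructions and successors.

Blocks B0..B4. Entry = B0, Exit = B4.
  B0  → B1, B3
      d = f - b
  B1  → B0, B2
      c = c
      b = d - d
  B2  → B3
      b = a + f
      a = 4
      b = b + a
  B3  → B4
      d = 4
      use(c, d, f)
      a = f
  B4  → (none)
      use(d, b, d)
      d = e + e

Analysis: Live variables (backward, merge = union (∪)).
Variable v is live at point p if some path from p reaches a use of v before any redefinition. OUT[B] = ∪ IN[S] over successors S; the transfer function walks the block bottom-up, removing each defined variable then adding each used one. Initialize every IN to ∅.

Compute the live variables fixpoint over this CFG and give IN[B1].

Answer: {a, c, d, e, f}

Trace:
Fixpoint table:
  B0: | IN={a, b, c, e, f} | OUT={a, b, c, d, e, f}
  B1: | IN={a, c, d, e, f} | OUT={a, b, c, e, f}
  B2: | IN={a, c, e, f} | OUT={b, c, e, f}
  B3: | IN={b, c, e, f} | OUT={b, d, e}
  B4: | IN={b, d, e} | OUT={}

Merge at B1: OUT[B1] = IN[B0] ⊔ IN[B2] = {a, b, c, e, f}
Applying B1's transfer function to that OUT value gives IN[B1] (row B1 above).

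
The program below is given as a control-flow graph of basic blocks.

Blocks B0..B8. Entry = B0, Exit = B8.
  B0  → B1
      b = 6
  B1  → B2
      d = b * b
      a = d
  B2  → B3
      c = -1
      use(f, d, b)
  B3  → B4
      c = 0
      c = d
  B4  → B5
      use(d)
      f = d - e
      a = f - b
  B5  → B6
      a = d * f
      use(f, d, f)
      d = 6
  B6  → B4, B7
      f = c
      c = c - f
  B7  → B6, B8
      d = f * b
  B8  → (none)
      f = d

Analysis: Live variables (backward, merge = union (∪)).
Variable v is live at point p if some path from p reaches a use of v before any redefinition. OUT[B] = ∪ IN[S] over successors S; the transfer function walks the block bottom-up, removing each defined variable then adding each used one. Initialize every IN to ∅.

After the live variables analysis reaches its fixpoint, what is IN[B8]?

Answer: {d}

Working:
Fixpoint table:
  B0:   IN={e, f}   OUT={b, e, f}
  B1:   IN={b, e, f}   OUT={b, d, e, f}
  B2:   IN={b, d, e, f}   OUT={b, d, e}
  B3:   IN={b, d, e}   OUT={b, c, d, e}
  B4:   IN={b, c, d, e}   OUT={b, c, d, e, f}
  B5:   IN={b, c, d, e, f}   OUT={b, c, d, e}
  B6:   IN={b, c, d, e}   OUT={b, c, d, e, f}
  B7:   IN={b, c, e, f}   OUT={b, c, d, e}
  B8:   IN={d}   OUT={}

B8 is the boundary node: OUT[B8] = {}
Applying B8's transfer function to that OUT value gives IN[B8] (row B8 above).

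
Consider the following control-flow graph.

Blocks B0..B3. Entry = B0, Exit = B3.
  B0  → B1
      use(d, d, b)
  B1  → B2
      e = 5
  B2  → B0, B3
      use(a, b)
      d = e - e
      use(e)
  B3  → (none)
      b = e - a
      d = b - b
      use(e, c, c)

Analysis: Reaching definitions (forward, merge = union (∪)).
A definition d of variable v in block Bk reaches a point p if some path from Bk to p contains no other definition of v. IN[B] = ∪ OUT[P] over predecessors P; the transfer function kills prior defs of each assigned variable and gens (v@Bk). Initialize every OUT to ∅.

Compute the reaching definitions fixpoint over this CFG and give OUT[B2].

Answer: {d@B2, e@B1}

Derivation:
Converged values:
  B0: | IN={d@B2, e@B1} | OUT={d@B2, e@B1}
  B1: | IN={d@B2, e@B1} | OUT={d@B2, e@B1}
  B2: | IN={d@B2, e@B1} | OUT={d@B2, e@B1}
  B3: | IN={d@B2, e@B1} | OUT={b@B3, d@B3, e@B1}

Merge at B2: IN[B2] = OUT[B1] = {d@B2, e@B1}
Applying B2's transfer function to that IN value gives OUT[B2] (row B2 above).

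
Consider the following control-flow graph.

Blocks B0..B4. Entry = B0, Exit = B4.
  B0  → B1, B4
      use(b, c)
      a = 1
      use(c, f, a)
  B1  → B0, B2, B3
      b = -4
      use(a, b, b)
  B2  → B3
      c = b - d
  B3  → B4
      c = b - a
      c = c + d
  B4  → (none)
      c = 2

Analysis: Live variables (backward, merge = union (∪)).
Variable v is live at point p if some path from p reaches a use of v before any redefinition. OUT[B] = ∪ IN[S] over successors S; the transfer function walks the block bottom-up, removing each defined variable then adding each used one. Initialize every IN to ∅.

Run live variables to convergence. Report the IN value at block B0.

Converged values:
  B0: | IN={b, c, d, f} | OUT={a, c, d, f}
  B1: | IN={a, c, d, f} | OUT={a, b, c, d, f}
  B2: | IN={a, b, d} | OUT={a, b, d}
  B3: | IN={a, b, d} | OUT={}
  B4: | IN={} | OUT={}

Merge at B0: OUT[B0] = IN[B1] ⊔ IN[B4] = {a, c, d, f}
Applying B0's transfer function to that OUT value gives IN[B0] (row B0 above).

Answer: {b, c, d, f}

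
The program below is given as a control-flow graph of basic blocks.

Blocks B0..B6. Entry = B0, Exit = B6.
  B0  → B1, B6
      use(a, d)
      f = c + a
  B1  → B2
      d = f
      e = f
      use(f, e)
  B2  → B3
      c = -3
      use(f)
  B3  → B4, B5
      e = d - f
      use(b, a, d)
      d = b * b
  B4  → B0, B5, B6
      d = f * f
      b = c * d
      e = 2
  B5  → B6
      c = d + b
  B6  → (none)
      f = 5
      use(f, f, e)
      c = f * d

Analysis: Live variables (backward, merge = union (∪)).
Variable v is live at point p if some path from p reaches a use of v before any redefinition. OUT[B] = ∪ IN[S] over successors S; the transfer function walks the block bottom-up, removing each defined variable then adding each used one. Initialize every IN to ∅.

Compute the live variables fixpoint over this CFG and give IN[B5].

Converged values:
  B0:   IN={a, b, c, d, e}   OUT={a, b, d, e, f}
  B1:   IN={a, b, f}   OUT={a, b, d, f}
  B2:   IN={a, b, d, f}   OUT={a, b, c, d, f}
  B3:   IN={a, b, c, d, f}   OUT={a, b, c, d, e, f}
  B4:   IN={a, c, f}   OUT={a, b, c, d, e}
  B5:   IN={b, d, e}   OUT={d, e}
  B6:   IN={d, e}   OUT={}

Merge at B5: OUT[B5] = IN[B6] = {d, e}
Applying B5's transfer function to that OUT value gives IN[B5] (row B5 above).

Answer: {b, d, e}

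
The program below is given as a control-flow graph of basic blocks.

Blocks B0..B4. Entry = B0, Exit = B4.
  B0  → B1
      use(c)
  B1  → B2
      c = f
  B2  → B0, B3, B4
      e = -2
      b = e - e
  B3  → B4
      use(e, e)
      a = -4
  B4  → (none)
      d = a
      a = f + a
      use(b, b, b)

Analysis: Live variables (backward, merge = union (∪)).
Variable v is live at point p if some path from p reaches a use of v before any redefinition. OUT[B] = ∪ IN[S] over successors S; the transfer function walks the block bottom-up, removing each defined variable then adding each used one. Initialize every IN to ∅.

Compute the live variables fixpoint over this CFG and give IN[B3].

Answer: {b, e, f}

Derivation:
Fixpoint table:
  B0: | IN={a, c, f} | OUT={a, f}
  B1: | IN={a, f} | OUT={a, c, f}
  B2: | IN={a, c, f} | OUT={a, b, c, e, f}
  B3: | IN={b, e, f} | OUT={a, b, f}
  B4: | IN={a, b, f} | OUT={}

Merge at B3: OUT[B3] = IN[B4] = {a, b, f}
Applying B3's transfer function to that OUT value gives IN[B3] (row B3 above).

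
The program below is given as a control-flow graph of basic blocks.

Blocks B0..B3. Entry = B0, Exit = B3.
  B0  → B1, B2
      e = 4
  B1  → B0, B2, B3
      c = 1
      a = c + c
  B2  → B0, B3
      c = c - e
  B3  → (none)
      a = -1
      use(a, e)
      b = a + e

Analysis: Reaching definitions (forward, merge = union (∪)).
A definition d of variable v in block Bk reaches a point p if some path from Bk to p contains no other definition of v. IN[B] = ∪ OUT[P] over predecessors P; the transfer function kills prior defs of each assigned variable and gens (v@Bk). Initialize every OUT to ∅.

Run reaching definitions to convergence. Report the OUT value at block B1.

Converged values:
  B0: | IN={a@B1, c@B1, c@B2, e@B0} | OUT={a@B1, c@B1, c@B2, e@B0}
  B1: | IN={a@B1, c@B1, c@B2, e@B0} | OUT={a@B1, c@B1, e@B0}
  B2: | IN={a@B1, c@B1, c@B2, e@B0} | OUT={a@B1, c@B2, e@B0}
  B3: | IN={a@B1, c@B1, c@B2, e@B0} | OUT={a@B3, b@B3, c@B1, c@B2, e@B0}

Merge at B1: IN[B1] = OUT[B0] = {a@B1, c@B1, c@B2, e@B0}
Applying B1's transfer function to that IN value gives OUT[B1] (row B1 above).

Answer: {a@B1, c@B1, e@B0}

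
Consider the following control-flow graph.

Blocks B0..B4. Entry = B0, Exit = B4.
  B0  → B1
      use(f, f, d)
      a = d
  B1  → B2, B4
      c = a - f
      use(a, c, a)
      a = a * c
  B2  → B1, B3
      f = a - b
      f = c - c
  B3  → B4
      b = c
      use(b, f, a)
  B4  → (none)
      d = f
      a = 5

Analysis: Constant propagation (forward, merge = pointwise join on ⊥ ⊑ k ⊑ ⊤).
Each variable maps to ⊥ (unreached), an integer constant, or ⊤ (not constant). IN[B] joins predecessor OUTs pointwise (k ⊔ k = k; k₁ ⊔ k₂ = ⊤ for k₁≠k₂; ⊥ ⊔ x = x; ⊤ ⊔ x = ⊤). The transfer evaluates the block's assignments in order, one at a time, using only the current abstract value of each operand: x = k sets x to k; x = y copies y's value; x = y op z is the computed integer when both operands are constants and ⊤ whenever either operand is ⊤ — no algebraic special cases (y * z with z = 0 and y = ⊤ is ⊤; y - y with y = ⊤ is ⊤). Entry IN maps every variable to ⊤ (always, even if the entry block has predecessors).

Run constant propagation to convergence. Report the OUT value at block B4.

Per-block solution:
  B0:  IN=(all ⊤)  OUT=(all ⊤)
  B1:  IN=(all ⊤)  OUT=(all ⊤)
  B2:  IN=(all ⊤)  OUT=(all ⊤)
  B3:  IN=(all ⊤)  OUT=(all ⊤)
  B4:  IN=(all ⊤)  OUT={a:5; rest ⊤}

Merge at B4: IN[B4] = OUT[B1] ⊔ OUT[B3] = {a: ⊤, b: ⊤, c: ⊤, d: ⊤, e: ⊤, f: ⊤}
Applying B4's transfer function to that IN value gives OUT[B4] (row B4 above).

Answer: {a: 5, b: ⊤, c: ⊤, d: ⊤, e: ⊤, f: ⊤}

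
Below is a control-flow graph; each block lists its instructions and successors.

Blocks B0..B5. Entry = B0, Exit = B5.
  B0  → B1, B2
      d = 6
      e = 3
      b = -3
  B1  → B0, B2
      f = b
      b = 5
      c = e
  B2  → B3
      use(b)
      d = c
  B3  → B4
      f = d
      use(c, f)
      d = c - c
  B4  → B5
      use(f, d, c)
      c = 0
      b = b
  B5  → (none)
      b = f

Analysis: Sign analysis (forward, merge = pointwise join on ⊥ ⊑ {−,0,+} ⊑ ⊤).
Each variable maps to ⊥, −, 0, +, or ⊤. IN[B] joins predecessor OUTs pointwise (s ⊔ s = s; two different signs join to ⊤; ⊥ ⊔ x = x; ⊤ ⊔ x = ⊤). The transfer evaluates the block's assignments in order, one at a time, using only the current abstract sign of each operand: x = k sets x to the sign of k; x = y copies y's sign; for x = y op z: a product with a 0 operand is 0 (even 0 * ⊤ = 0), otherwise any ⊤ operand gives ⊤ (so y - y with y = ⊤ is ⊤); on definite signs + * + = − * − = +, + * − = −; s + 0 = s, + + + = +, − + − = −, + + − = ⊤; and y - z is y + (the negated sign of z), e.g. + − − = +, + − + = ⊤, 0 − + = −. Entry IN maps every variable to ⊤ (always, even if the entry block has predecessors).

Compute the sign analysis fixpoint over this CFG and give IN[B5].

Converged values:
  B0: | IN=(all ⊤) | OUT={b:-, d:+, e:+; rest ⊤}
  B1: | IN={b:-, d:+, e:+; rest ⊤} | OUT={b:+, c:+, d:+, e:+, f:-; rest ⊤}
  B2: | IN={d:+, e:+; rest ⊤} | OUT={e:+; rest ⊤}
  B3: | IN={e:+; rest ⊤} | OUT={e:+; rest ⊤}
  B4: | IN={e:+; rest ⊤} | OUT={c:0, e:+; rest ⊤}
  B5: | IN={c:0, e:+; rest ⊤} | OUT={c:0, e:+; rest ⊤}

Merge at B5: IN[B5] = OUT[B4] = {a: ⊤, b: ⊤, c: 0, d: ⊤, e: +, f: ⊤}

Answer: {a: ⊤, b: ⊤, c: 0, d: ⊤, e: +, f: ⊤}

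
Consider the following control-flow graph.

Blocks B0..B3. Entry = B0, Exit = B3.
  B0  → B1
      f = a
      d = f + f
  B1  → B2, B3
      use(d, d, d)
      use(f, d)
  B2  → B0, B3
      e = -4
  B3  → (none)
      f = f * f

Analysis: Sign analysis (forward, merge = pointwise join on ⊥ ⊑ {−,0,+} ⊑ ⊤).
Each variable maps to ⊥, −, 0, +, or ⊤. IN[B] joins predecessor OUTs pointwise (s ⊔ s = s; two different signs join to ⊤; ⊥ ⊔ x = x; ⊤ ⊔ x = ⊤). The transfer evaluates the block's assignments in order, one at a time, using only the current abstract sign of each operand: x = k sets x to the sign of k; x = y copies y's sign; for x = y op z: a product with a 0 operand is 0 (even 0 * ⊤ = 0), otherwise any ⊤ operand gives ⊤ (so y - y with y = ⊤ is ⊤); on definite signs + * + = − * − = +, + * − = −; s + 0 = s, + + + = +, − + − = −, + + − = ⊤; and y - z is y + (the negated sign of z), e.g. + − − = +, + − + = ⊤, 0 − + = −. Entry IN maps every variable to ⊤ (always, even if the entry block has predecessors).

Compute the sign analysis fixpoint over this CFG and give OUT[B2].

Answer: {a: ⊤, b: ⊤, c: ⊤, d: ⊤, e: -, f: ⊤}

Working:
Fixpoint table:
  B0:   IN=(all ⊤)   OUT=(all ⊤)
  B1:   IN=(all ⊤)   OUT=(all ⊤)
  B2:   IN=(all ⊤)   OUT={e:-; rest ⊤}
  B3:   IN=(all ⊤)   OUT=(all ⊤)

Merge at B2: IN[B2] = OUT[B1] = {a: ⊤, b: ⊤, c: ⊤, d: ⊤, e: ⊤, f: ⊤}
Applying B2's transfer function to that IN value gives OUT[B2] (row B2 above).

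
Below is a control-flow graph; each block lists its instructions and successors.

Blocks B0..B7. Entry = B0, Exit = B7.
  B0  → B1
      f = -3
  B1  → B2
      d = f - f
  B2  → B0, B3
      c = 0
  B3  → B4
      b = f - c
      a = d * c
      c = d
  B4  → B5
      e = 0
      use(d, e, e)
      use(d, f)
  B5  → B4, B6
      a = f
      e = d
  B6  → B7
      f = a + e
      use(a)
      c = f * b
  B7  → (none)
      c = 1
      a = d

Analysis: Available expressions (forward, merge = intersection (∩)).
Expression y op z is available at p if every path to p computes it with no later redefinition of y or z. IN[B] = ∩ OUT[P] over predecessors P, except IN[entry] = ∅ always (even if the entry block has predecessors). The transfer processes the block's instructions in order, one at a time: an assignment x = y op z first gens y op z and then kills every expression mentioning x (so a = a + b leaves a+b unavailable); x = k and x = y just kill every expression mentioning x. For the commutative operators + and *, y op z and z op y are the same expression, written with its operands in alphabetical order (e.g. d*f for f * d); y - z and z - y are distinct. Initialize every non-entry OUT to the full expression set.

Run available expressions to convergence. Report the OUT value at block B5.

Converged values:
  B0: | IN={} | OUT={}
  B1: | IN={} | OUT={f-f}
  B2: | IN={f-f} | OUT={f-f}
  B3: | IN={f-f} | OUT={f-f}
  B4: | IN={f-f} | OUT={f-f}
  B5: | IN={f-f} | OUT={f-f}
  B6: | IN={f-f} | OUT={a+e, b*f}
  B7: | IN={a+e, b*f} | OUT={b*f}

Merge at B5: IN[B5] = OUT[B4] = {f-f}
Applying B5's transfer function to that IN value gives OUT[B5] (row B5 above).

Answer: {f-f}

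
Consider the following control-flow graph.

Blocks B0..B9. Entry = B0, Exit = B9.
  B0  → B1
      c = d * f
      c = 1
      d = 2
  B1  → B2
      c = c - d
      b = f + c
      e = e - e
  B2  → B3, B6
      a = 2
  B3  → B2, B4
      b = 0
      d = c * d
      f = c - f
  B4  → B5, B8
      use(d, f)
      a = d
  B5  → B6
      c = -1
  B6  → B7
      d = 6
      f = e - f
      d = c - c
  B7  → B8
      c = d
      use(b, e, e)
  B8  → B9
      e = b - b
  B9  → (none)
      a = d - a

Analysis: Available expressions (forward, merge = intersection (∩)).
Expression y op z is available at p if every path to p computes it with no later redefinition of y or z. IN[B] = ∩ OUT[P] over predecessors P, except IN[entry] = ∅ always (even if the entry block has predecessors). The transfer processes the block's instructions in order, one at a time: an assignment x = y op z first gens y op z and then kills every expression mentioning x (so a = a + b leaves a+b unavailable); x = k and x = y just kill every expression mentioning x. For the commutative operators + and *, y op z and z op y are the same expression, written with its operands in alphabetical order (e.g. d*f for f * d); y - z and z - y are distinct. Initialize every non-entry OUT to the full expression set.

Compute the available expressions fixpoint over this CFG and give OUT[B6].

Answer: {c-c}

Trace:
Per-block solution:
  B0: | IN={} | OUT={}
  B1: | IN={} | OUT={c+f}
  B2: | IN={} | OUT={}
  B3: | IN={} | OUT={}
  B4: | IN={} | OUT={}
  B5: | IN={} | OUT={}
  B6: | IN={} | OUT={c-c}
  B7: | IN={c-c} | OUT={}
  B8: | IN={} | OUT={b-b}
  B9: | IN={b-b} | OUT={b-b}

Merge at B6: IN[B6] = OUT[B2] ∩ OUT[B5] = {}
Applying B6's transfer function to that IN value gives OUT[B6] (row B6 above).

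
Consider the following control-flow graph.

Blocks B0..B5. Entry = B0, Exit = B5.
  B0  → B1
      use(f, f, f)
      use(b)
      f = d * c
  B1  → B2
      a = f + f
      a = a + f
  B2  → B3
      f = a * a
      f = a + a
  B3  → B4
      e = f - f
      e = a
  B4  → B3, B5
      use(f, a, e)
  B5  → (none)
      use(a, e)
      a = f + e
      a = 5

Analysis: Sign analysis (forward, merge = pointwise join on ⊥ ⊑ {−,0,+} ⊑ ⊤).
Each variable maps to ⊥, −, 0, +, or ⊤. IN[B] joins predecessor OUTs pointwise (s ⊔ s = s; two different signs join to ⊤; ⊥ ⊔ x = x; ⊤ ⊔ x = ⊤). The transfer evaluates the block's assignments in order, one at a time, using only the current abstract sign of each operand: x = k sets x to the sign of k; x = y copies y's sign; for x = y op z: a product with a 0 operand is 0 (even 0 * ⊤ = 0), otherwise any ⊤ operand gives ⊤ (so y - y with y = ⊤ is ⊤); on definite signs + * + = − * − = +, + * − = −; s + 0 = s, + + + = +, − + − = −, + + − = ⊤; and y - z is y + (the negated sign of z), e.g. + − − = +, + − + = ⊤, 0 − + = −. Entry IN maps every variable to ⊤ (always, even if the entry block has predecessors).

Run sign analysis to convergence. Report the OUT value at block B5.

Answer: {a: +, b: ⊤, c: ⊤, d: ⊤, e: ⊤, f: ⊤}

Trace:
Converged values:
  B0:   IN=(all ⊤)   OUT=(all ⊤)
  B1:   IN=(all ⊤)   OUT=(all ⊤)
  B2:   IN=(all ⊤)   OUT=(all ⊤)
  B3:   IN=(all ⊤)   OUT=(all ⊤)
  B4:   IN=(all ⊤)   OUT=(all ⊤)
  B5:   IN=(all ⊤)   OUT={a:+; rest ⊤}

Merge at B5: IN[B5] = OUT[B4] = {a: ⊤, b: ⊤, c: ⊤, d: ⊤, e: ⊤, f: ⊤}
Applying B5's transfer function to that IN value gives OUT[B5] (row B5 above).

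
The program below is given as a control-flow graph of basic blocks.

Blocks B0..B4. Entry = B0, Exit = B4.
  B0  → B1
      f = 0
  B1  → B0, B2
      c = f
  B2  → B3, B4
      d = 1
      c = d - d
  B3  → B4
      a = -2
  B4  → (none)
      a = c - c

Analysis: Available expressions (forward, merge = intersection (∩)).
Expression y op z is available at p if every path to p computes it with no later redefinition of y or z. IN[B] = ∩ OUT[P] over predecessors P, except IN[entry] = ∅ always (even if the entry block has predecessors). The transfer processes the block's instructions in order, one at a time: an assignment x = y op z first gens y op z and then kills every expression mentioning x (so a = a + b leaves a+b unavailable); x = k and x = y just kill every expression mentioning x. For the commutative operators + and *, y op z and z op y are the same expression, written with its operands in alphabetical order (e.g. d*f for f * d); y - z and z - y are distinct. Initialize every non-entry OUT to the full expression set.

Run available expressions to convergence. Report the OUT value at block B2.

Answer: {d-d}

Trace:
Fixpoint table:
  B0:  IN={}  OUT={}
  B1:  IN={}  OUT={}
  B2:  IN={}  OUT={d-d}
  B3:  IN={d-d}  OUT={d-d}
  B4:  IN={d-d}  OUT={c-c, d-d}

Merge at B2: IN[B2] = OUT[B1] = {}
Applying B2's transfer function to that IN value gives OUT[B2] (row B2 above).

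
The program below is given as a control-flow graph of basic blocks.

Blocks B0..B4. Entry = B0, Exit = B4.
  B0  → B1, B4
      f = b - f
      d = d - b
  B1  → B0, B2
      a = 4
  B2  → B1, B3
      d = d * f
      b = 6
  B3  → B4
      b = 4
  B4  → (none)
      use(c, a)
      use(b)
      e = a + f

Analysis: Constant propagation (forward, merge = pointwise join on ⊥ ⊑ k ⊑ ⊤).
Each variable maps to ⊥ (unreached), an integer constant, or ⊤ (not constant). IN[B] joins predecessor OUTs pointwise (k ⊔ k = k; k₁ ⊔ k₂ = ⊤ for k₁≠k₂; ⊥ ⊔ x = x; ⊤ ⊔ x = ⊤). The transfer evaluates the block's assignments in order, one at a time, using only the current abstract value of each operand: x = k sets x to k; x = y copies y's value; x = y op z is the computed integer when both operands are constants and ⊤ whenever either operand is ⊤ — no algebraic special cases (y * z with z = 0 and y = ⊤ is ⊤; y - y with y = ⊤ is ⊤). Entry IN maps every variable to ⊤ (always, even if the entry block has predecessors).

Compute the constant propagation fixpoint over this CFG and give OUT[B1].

Answer: {a: 4, b: ⊤, c: ⊤, d: ⊤, e: ⊤, f: ⊤}

Derivation:
Per-block solution:
  B0:   IN=(all ⊤)   OUT=(all ⊤)
  B1:   IN=(all ⊤)   OUT={a:4; rest ⊤}
  B2:   IN={a:4; rest ⊤}   OUT={a:4, b:6; rest ⊤}
  B3:   IN={a:4, b:6; rest ⊤}   OUT={a:4, b:4; rest ⊤}
  B4:   IN=(all ⊤)   OUT=(all ⊤)

Merge at B1: IN[B1] = OUT[B0] ⊔ OUT[B2] = {a: ⊤, b: ⊤, c: ⊤, d: ⊤, e: ⊤, f: ⊤}
Applying B1's transfer function to that IN value gives OUT[B1] (row B1 above).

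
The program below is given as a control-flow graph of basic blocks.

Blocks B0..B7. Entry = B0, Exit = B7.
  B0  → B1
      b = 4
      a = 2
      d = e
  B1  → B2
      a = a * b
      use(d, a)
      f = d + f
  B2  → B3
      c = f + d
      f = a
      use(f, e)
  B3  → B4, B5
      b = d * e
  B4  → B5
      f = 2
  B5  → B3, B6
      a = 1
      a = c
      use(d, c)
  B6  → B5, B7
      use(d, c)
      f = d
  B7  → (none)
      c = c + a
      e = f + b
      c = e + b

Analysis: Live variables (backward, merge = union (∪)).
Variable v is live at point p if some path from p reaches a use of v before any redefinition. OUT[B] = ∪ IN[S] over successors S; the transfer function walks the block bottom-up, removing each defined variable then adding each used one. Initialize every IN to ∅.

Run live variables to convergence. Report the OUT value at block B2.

Answer: {c, d, e}

Trace:
Fixpoint table:
  B0:   IN={e, f}   OUT={a, b, d, e, f}
  B1:   IN={a, b, d, e, f}   OUT={a, d, e, f}
  B2:   IN={a, d, e, f}   OUT={c, d, e}
  B3:   IN={c, d, e}   OUT={b, c, d, e}
  B4:   IN={b, c, d, e}   OUT={b, c, d, e}
  B5:   IN={b, c, d, e}   OUT={a, b, c, d, e}
  B6:   IN={a, b, c, d, e}   OUT={a, b, c, d, e, f}
  B7:   IN={a, b, c, f}   OUT={}

Merge at B2: OUT[B2] = IN[B3] = {c, d, e}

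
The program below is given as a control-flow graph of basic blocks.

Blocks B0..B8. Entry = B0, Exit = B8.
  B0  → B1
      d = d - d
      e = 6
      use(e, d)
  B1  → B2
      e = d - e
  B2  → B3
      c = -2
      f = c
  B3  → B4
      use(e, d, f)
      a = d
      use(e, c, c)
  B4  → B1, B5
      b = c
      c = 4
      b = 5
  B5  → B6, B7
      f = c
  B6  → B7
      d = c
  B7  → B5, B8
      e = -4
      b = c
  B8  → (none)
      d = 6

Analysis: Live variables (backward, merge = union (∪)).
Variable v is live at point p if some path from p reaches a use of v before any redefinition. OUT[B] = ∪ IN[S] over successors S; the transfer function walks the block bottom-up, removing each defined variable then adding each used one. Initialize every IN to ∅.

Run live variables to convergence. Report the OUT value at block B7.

Answer: {c}

Working:
Per-block solution:
  B0:   IN={d}   OUT={d, e}
  B1:   IN={d, e}   OUT={d, e}
  B2:   IN={d, e}   OUT={c, d, e, f}
  B3:   IN={c, d, e, f}   OUT={c, d, e}
  B4:   IN={c, d, e}   OUT={c, d, e}
  B5:   IN={c}   OUT={c}
  B6:   IN={c}   OUT={c}
  B7:   IN={c}   OUT={c}
  B8:   IN={}   OUT={}

Merge at B7: OUT[B7] = IN[B5] ⊔ IN[B8] = {c}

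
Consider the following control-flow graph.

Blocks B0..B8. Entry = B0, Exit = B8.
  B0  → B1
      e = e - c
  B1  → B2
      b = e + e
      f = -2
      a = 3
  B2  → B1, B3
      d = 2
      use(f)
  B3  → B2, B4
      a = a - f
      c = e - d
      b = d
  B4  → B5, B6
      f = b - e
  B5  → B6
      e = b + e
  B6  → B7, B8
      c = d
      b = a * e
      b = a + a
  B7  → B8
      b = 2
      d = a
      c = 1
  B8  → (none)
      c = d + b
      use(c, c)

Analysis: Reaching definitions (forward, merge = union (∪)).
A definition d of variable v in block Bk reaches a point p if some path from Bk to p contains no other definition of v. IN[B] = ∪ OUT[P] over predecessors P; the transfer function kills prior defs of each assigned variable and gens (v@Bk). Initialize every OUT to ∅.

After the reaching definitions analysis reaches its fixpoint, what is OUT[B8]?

Converged values:
  B0: | IN={} | OUT={e@B0}
  B1: | IN={a@B1, a@B3, b@B1, b@B3, c@B3, d@B2, e@B0, f@B1} | OUT={a@B1, b@B1, c@B3, d@B2, e@B0, f@B1}
  B2: | IN={a@B1, a@B3, b@B1, b@B3, c@B3, d@B2, e@B0, f@B1} | OUT={a@B1, a@B3, b@B1, b@B3, c@B3, d@B2, e@B0, f@B1}
  B3: | IN={a@B1, a@B3, b@B1, b@B3, c@B3, d@B2, e@B0, f@B1} | OUT={a@B3, b@B3, c@B3, d@B2, e@B0, f@B1}
  B4: | IN={a@B3, b@B3, c@B3, d@B2, e@B0, f@B1} | OUT={a@B3, b@B3, c@B3, d@B2, e@B0, f@B4}
  B5: | IN={a@B3, b@B3, c@B3, d@B2, e@B0, f@B4} | OUT={a@B3, b@B3, c@B3, d@B2, e@B5, f@B4}
  B6: | IN={a@B3, b@B3, c@B3, d@B2, e@B0, e@B5, f@B4} | OUT={a@B3, b@B6, c@B6, d@B2, e@B0, e@B5, f@B4}
  B7: | IN={a@B3, b@B6, c@B6, d@B2, e@B0, e@B5, f@B4} | OUT={a@B3, b@B7, c@B7, d@B7, e@B0, e@B5, f@B4}
  B8: | IN={a@B3, b@B6, b@B7, c@B6, c@B7, d@B2, d@B7, e@B0, e@B5, f@B4} | OUT={a@B3, b@B6, b@B7, c@B8, d@B2, d@B7, e@B0, e@B5, f@B4}

Merge at B8: IN[B8] = OUT[B6] ⊔ OUT[B7] = {a@B3, b@B6, b@B7, c@B6, c@B7, d@B2, d@B7, e@B0, e@B5, f@B4}
Applying B8's transfer function to that IN value gives OUT[B8] (row B8 above).

Answer: {a@B3, b@B6, b@B7, c@B8, d@B2, d@B7, e@B0, e@B5, f@B4}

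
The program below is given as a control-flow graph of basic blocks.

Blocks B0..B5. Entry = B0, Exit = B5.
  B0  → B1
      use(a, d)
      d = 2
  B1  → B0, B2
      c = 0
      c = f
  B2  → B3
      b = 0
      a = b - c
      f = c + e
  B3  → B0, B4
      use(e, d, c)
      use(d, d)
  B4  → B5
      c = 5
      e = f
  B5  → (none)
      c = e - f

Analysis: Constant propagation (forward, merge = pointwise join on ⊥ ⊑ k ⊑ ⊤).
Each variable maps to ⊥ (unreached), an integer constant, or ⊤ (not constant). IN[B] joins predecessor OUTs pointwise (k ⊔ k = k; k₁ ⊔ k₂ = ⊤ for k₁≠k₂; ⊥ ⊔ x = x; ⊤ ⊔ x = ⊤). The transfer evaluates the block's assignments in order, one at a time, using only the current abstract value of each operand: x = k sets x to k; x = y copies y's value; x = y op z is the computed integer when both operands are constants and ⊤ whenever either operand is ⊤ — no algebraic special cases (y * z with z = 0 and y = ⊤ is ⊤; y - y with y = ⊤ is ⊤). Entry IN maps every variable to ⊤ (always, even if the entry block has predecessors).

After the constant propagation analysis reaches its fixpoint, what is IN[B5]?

Per-block solution:
  B0: | IN=(all ⊤) | OUT={d:2; rest ⊤}
  B1: | IN={d:2; rest ⊤} | OUT={d:2; rest ⊤}
  B2: | IN={d:2; rest ⊤} | OUT={b:0, d:2; rest ⊤}
  B3: | IN={b:0, d:2; rest ⊤} | OUT={b:0, d:2; rest ⊤}
  B4: | IN={b:0, d:2; rest ⊤} | OUT={b:0, c:5, d:2; rest ⊤}
  B5: | IN={b:0, c:5, d:2; rest ⊤} | OUT={b:0, d:2; rest ⊤}

Merge at B5: IN[B5] = OUT[B4] = {a: ⊤, b: 0, c: 5, d: 2, e: ⊤, f: ⊤}

Answer: {a: ⊤, b: 0, c: 5, d: 2, e: ⊤, f: ⊤}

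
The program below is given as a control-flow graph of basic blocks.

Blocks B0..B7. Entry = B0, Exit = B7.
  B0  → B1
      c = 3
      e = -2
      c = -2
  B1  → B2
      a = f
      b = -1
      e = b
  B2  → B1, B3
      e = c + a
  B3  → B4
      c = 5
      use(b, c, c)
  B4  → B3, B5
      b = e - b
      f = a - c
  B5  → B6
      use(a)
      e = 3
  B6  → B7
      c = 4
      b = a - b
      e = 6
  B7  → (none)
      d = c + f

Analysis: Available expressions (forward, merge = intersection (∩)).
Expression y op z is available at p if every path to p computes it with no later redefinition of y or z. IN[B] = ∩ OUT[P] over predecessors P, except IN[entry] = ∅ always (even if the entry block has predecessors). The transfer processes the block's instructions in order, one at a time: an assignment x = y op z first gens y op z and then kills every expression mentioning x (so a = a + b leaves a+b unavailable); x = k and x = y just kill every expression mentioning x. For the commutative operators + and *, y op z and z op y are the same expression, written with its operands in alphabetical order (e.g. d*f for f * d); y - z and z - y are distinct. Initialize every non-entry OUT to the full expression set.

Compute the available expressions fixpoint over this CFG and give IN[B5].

Answer: {a-c}

Trace:
Per-block solution:
  B0:   IN={}   OUT={}
  B1:   IN={}   OUT={}
  B2:   IN={}   OUT={a+c}
  B3:   IN={}   OUT={}
  B4:   IN={}   OUT={a-c}
  B5:   IN={a-c}   OUT={a-c}
  B6:   IN={a-c}   OUT={}
  B7:   IN={}   OUT={c+f}

Merge at B5: IN[B5] = OUT[B4] = {a-c}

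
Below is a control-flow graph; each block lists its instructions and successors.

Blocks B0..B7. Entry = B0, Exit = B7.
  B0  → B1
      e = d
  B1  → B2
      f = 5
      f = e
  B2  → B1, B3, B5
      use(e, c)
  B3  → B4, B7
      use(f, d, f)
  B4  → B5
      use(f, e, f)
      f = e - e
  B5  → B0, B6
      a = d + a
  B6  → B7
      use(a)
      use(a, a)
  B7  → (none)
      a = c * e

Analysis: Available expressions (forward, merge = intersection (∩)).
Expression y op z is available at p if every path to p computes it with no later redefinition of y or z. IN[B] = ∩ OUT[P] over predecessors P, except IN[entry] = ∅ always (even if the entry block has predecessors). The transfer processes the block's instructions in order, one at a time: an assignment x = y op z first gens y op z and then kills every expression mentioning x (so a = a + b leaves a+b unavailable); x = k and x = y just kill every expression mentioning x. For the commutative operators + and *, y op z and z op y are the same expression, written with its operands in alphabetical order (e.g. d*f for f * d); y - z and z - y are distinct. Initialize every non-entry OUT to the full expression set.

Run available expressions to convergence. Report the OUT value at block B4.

Fixpoint table:
  B0:   IN={}   OUT={}
  B1:   IN={}   OUT={}
  B2:   IN={}   OUT={}
  B3:   IN={}   OUT={}
  B4:   IN={}   OUT={e-e}
  B5:   IN={}   OUT={}
  B6:   IN={}   OUT={}
  B7:   IN={}   OUT={c*e}

Merge at B4: IN[B4] = OUT[B3] = {}
Applying B4's transfer function to that IN value gives OUT[B4] (row B4 above).

Answer: {e-e}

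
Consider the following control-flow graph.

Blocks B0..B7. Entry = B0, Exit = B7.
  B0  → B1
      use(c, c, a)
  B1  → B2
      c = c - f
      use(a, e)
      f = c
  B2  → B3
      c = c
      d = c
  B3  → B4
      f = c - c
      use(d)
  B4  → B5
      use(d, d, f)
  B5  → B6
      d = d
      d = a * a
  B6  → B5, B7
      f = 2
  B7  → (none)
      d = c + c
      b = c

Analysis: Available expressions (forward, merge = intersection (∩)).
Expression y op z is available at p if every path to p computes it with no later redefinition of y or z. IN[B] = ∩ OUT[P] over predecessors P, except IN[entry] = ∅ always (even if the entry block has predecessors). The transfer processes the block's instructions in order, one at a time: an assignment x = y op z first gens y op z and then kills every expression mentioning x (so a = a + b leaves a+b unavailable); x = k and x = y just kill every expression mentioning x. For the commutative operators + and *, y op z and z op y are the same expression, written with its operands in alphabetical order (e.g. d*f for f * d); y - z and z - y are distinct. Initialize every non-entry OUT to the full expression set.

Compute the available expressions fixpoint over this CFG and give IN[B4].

Fixpoint table:
  B0: | IN={} | OUT={}
  B1: | IN={} | OUT={}
  B2: | IN={} | OUT={}
  B3: | IN={} | OUT={c-c}
  B4: | IN={c-c} | OUT={c-c}
  B5: | IN={c-c} | OUT={a*a, c-c}
  B6: | IN={a*a, c-c} | OUT={a*a, c-c}
  B7: | IN={a*a, c-c} | OUT={a*a, c+c, c-c}

Merge at B4: IN[B4] = OUT[B3] = {c-c}

Answer: {c-c}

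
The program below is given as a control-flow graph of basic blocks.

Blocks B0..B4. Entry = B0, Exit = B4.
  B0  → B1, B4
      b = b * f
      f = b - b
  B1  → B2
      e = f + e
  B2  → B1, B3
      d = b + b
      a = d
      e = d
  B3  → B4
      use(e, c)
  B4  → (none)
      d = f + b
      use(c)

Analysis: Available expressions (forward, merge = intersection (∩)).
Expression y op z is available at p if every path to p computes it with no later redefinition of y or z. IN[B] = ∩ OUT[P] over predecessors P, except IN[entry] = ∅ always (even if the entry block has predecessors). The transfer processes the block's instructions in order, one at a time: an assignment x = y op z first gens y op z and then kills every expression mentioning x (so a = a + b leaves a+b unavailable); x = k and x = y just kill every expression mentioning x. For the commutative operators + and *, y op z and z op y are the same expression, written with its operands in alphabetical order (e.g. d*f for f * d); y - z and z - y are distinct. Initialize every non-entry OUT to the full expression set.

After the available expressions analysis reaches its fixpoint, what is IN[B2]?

Answer: {b-b}

Trace:
Per-block solution:
  B0: | IN={} | OUT={b-b}
  B1: | IN={b-b} | OUT={b-b}
  B2: | IN={b-b} | OUT={b+b, b-b}
  B3: | IN={b+b, b-b} | OUT={b+b, b-b}
  B4: | IN={b-b} | OUT={b+f, b-b}

Merge at B2: IN[B2] = OUT[B1] = {b-b}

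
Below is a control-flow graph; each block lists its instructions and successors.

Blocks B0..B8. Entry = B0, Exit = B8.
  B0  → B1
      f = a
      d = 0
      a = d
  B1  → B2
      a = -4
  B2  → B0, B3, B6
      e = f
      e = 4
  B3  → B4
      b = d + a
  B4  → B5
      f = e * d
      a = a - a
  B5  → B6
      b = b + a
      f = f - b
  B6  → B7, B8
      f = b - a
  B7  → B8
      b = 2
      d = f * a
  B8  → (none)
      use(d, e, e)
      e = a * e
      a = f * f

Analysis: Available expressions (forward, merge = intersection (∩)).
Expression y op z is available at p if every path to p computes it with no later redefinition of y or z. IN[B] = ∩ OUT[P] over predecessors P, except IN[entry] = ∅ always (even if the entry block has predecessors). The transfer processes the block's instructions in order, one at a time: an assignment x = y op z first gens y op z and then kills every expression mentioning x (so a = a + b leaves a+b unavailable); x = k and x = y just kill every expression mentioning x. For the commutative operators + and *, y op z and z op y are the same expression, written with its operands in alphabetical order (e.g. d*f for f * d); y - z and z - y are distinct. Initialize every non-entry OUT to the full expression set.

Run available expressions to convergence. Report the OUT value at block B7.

Per-block solution:
  B0:   IN={}   OUT={}
  B1:   IN={}   OUT={}
  B2:   IN={}   OUT={}
  B3:   IN={}   OUT={a+d}
  B4:   IN={a+d}   OUT={d*e}
  B5:   IN={d*e}   OUT={d*e}
  B6:   IN={}   OUT={b-a}
  B7:   IN={b-a}   OUT={a*f}
  B8:   IN={}   OUT={f*f}

Merge at B7: IN[B7] = OUT[B6] = {b-a}
Applying B7's transfer function to that IN value gives OUT[B7] (row B7 above).

Answer: {a*f}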